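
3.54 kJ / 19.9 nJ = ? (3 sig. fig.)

178000000000

(3.54 × 10³) / (19.9 × 10⁻⁹) = 0.1779 × 10¹²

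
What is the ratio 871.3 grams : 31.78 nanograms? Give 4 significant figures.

27420000000

(871.3) / (31.78 × 10^-9) = 27.417 × 10^9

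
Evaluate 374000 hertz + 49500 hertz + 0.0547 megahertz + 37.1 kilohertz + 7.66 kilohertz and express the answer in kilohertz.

In kilohertz:
  374000 hertz = 374000e-3 kilohertz = 374
  49500 hertz = 49500e-3 kilohertz = 49.5
  0.0547 megahertz = 0.0547e3 kilohertz = 54.7
  37.1 kilohertz → 37.1
  7.66 kilohertz → 7.66
Sum: 374 + 49.5 + 54.7 + 37.1 + 7.66 = 522.96

522.96 kilohertz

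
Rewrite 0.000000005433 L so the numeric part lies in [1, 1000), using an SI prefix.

5.433 nL

= 5.433 × 10^-9 L; 10^-9 is nano.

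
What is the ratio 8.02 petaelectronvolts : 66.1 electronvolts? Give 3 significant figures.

(8.02e15) / (66.1) = 0.1213e15

121000000000000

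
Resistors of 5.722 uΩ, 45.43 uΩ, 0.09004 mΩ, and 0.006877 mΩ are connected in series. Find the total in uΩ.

In uΩ:
  5.722 uΩ → 5.722
  45.43 uΩ → 45.43
  0.09004 mΩ = 0.09004e3 uΩ = 90.04
  0.006877 mΩ = 0.006877e3 uΩ = 6.877
Sum: 5.722 + 45.43 + 90.04 + 6.877 = 148.069

148.069 uΩ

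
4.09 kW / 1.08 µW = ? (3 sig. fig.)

3790000000

(4.09 × 10^3) / (1.08 × 10^-6) = 3.787 × 10^9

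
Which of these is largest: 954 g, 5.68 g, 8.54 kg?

954 g = 954 g
5.68 g = 5.68 g
8.54 kg = 8540 g

8.54 kg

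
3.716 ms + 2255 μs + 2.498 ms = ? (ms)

In ms:
  3.716 ms → 3.716
  2255 μs = 2255e-3 ms = 2.255
  2.498 ms → 2.498
Sum: 3.716 + 2.255 + 2.498 = 8.469

8.469 ms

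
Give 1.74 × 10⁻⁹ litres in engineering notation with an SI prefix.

1.74 nanolitres

= 1.74 × 10⁻⁹ litres; 10⁻⁹ is nano.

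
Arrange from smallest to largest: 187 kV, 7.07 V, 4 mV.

4 mV < 7.07 V < 187 kV

187 kV = 187000 V
7.07 V = 7.07 V
4 mV = 0.004 V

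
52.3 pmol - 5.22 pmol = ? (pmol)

In pmol:
  52.3 pmol → 52.3
  5.22 pmol → 5.22
Difference: 52.3 - 5.22 = 47.08

47.08 pmol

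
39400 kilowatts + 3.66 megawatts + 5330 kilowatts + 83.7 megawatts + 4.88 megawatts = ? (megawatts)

136.97 megawatts

In megawatts:
  39400 kilowatts = 39400 × 10⁻³ megawatts = 39.4
  3.66 megawatts → 3.66
  5330 kilowatts = 5330 × 10⁻³ megawatts = 5.33
  83.7 megawatts → 83.7
  4.88 megawatts → 4.88
Sum: 39.4 + 3.66 + 5.33 + 83.7 + 4.88 = 136.97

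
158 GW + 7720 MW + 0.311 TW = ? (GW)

476.72 GW

In GW:
  158 GW → 158
  7720 MW = 7720 × 10⁻³ GW = 7.72
  0.311 TW = 0.311 × 10³ GW = 311
Sum: 158 + 7.72 + 311 = 476.72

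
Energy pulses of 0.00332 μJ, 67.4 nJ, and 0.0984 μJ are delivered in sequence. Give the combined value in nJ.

169.12 nJ

In nJ:
  0.00332 μJ = 0.00332 × 10³ nJ = 3.32
  67.4 nJ → 67.4
  0.0984 μJ = 0.0984 × 10³ nJ = 98.4
Sum: 3.32 + 67.4 + 98.4 = 169.12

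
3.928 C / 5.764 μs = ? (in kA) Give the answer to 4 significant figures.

681.5 kA

(3.928) / (5.764 × 10^-6) = 0.681471 × 10^6 A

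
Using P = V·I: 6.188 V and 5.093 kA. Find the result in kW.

31.515484 kW

6.188 × 5.093 × 10^3 = 31.515484 × 10^3 W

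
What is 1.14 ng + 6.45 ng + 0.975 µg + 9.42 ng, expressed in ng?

In ng:
  1.14 ng → 1.14
  6.45 ng → 6.45
  0.975 µg = 0.975 × 10³ ng = 975
  9.42 ng → 9.42
Sum: 1.14 + 6.45 + 975 + 9.42 = 992.01

992.01 ng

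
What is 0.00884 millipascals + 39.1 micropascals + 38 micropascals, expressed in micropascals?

In micropascals:
  0.00884 millipascals = 0.00884 × 10^3 micropascals = 8.84
  39.1 micropascals → 39.1
  38 micropascals → 38
Sum: 8.84 + 39.1 + 38 = 85.94

85.94 micropascals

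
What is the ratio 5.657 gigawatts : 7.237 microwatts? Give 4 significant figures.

781700000000000

(5.657 × 10^9) / (7.237 × 10^-6) = 0.78168 × 10^15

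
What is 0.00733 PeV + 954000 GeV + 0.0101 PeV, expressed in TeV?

In TeV:
  0.00733 PeV = 0.00733e3 TeV = 7.33
  954000 GeV = 954000e-3 TeV = 954
  0.0101 PeV = 0.0101e3 TeV = 10.1
Sum: 7.33 + 954 + 10.1 = 971.43

971.43 TeV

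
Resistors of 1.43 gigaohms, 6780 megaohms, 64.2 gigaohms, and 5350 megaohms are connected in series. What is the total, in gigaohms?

In gigaohms:
  1.43 gigaohms → 1.43
  6780 megaohms = 6780 × 10^-3 gigaohms = 6.78
  64.2 gigaohms → 64.2
  5350 megaohms = 5350 × 10^-3 gigaohms = 5.35
Sum: 1.43 + 6.78 + 64.2 + 5.35 = 77.76

77.76 gigaohms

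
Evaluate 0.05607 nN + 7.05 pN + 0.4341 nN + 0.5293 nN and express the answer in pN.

In pN:
  0.05607 nN = 0.05607 × 10^3 pN = 56.07
  7.05 pN → 7.05
  0.4341 nN = 0.4341 × 10^3 pN = 434.1
  0.5293 nN = 0.5293 × 10^3 pN = 529.3
Sum: 56.07 + 7.05 + 434.1 + 529.3 = 1026.52

1026.52 pN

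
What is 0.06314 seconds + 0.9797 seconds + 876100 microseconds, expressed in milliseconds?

1918.94 milliseconds

In milliseconds:
  0.06314 seconds = 0.06314 × 10^3 milliseconds = 63.14
  0.9797 seconds = 0.9797 × 10^3 milliseconds = 979.7
  876100 microseconds = 876100 × 10^-3 milliseconds = 876.1
Sum: 63.14 + 979.7 + 876.1 = 1918.94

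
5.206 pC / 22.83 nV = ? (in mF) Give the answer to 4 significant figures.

0.2280 mF

(5.206e-12) / (22.83e-9) = 0.228033e-3 F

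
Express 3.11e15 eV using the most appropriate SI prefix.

3.11 PeV

= 3.11e15 eV; 1e15 is peta.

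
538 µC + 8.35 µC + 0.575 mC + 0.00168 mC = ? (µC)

In µC:
  538 µC → 538
  8.35 µC → 8.35
  0.575 mC = 0.575e3 µC = 575
  0.00168 mC = 0.00168e3 µC = 1.68
Sum: 538 + 8.35 + 575 + 1.68 = 1123.03

1123.03 µC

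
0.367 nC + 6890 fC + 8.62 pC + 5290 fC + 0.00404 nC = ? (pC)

In pC:
  0.367 nC = 0.367e3 pC = 367
  6890 fC = 6890e-3 pC = 6.89
  8.62 pC → 8.62
  5290 fC = 5290e-3 pC = 5.29
  0.00404 nC = 0.00404e3 pC = 4.04
Sum: 367 + 6.89 + 8.62 + 5.29 + 4.04 = 391.84

391.84 pC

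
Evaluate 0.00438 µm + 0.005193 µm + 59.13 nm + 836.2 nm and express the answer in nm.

In nm:
  0.00438 µm = 0.00438 × 10^3 nm = 4.38
  0.005193 µm = 0.005193 × 10^3 nm = 5.193
  59.13 nm → 59.13
  836.2 nm → 836.2
Sum: 4.38 + 5.193 + 59.13 + 836.2 = 904.903

904.903 nm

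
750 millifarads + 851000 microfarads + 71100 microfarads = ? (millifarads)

In millifarads:
  750 millifarads → 750
  851000 microfarads = 851000 × 10^-3 millifarads = 851
  71100 microfarads = 71100 × 10^-3 millifarads = 71.1
Sum: 750 + 851 + 71.1 = 1672.1

1672.1 millifarads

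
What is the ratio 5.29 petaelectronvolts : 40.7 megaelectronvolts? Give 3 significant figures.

130000000

(5.29e15) / (40.7e6) = 0.13e9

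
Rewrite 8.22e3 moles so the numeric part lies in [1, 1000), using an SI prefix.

8.22 kilomoles

= 8.22e3 moles; 1e3 is kilo.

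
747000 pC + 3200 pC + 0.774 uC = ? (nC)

In nC:
  747000 pC = 747000 × 10^-3 nC = 747
  3200 pC = 3200 × 10^-3 nC = 3.2
  0.774 uC = 0.774 × 10^3 nC = 774
Sum: 747 + 3.2 + 774 = 1524.2

1524.2 nC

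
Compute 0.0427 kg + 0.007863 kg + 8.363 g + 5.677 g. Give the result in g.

In g:
  0.0427 kg = 0.0427 × 10³ g = 42.7
  0.007863 kg = 0.007863 × 10³ g = 7.863
  8.363 g → 8.363
  5.677 g → 5.677
Sum: 42.7 + 7.863 + 8.363 + 5.677 = 64.603

64.603 g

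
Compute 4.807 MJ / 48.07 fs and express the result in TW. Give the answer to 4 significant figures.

100000000 TW

(4.807 × 10⁶) / (48.07 × 10⁻¹⁵) = 0.1 × 10²¹ W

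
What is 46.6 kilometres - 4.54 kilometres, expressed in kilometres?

42.06 kilometres

In kilometres:
  46.6 kilometres → 46.6
  4.54 kilometres → 4.54
Difference: 46.6 - 4.54 = 42.06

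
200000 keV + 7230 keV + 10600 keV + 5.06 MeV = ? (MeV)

222.89 MeV

In MeV:
  200000 keV = 200000 × 10⁻³ MeV = 200
  7230 keV = 7230 × 10⁻³ MeV = 7.23
  10600 keV = 10600 × 10⁻³ MeV = 10.6
  5.06 MeV → 5.06
Sum: 200 + 7.23 + 10.6 + 5.06 = 222.89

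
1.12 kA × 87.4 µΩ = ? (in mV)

97.888 mV

1.12 × 10^3 × 87.4 × 10^-6 = 97.888 × 10^-3 V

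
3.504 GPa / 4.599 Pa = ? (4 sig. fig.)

761900000

(3.504 × 10^9) / (4.599) = 0.7619 × 10^9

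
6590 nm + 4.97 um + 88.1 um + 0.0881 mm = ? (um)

In um:
  6590 nm = 6590 × 10^-3 um = 6.59
  4.97 um → 4.97
  88.1 um → 88.1
  0.0881 mm = 0.0881 × 10^3 um = 88.1
Sum: 6.59 + 4.97 + 88.1 + 88.1 = 187.76

187.76 um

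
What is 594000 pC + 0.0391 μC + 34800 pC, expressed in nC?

667.9 nC

In nC:
  594000 pC = 594000e-3 nC = 594
  0.0391 μC = 0.0391e3 nC = 39.1
  34800 pC = 34800e-3 nC = 34.8
Sum: 594 + 39.1 + 34.8 = 667.9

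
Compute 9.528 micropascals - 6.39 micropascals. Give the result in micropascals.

3.138 micropascals

In micropascals:
  9.528 micropascals → 9.528
  6.39 micropascals → 6.39
Difference: 9.528 - 6.39 = 3.138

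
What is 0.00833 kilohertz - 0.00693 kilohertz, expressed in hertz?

In hertz:
  0.00833 kilohertz = 0.00833 × 10³ hertz = 8.33
  0.00693 kilohertz = 0.00693 × 10³ hertz = 6.93
Difference: 8.33 - 6.93 = 1.4

1.4 hertz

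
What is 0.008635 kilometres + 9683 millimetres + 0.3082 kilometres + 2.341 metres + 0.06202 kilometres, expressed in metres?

390.879 metres

In metres:
  0.008635 kilometres = 0.008635 × 10^3 metres = 8.635
  9683 millimetres = 9683 × 10^-3 metres = 9.683
  0.3082 kilometres = 0.3082 × 10^3 metres = 308.2
  2.341 metres → 2.341
  0.06202 kilometres = 0.06202 × 10^3 metres = 62.02
Sum: 8.635 + 9.683 + 308.2 + 2.341 + 62.02 = 390.879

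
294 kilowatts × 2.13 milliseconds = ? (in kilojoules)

0.62622 kilojoules

294 × 10^3 × 2.13 × 10^-3 = 626.22 J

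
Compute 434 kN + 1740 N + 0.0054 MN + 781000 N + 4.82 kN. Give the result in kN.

In kN:
  434 kN → 434
  1740 N = 1740e-3 kN = 1.74
  0.0054 MN = 0.0054e3 kN = 5.4
  781000 N = 781000e-3 kN = 781
  4.82 kN → 4.82
Sum: 434 + 1.74 + 5.4 + 781 + 4.82 = 1226.96

1226.96 kN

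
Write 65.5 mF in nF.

65500000 nF

milli = 10^-3, nano = 10^-9; factor is 10^6.
65.5 × 10^6 = 65500000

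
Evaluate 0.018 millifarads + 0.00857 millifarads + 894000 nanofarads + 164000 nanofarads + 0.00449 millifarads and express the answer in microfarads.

In microfarads:
  0.018 millifarads = 0.018e3 microfarads = 18
  0.00857 millifarads = 0.00857e3 microfarads = 8.57
  894000 nanofarads = 894000e-3 microfarads = 894
  164000 nanofarads = 164000e-3 microfarads = 164
  0.00449 millifarads = 0.00449e3 microfarads = 4.49
Sum: 18 + 8.57 + 894 + 164 + 4.49 = 1089.06

1089.06 microfarads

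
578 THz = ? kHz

578000000000 kHz

tera = 1e12, kilo = 1e3; factor is 1e9.
578 × 1e9 = 578000000000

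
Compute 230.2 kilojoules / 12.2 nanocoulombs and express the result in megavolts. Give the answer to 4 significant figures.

18870000 megavolts

(230.2 × 10³) / (12.2 × 10⁻⁹) = 18.8689 × 10¹² V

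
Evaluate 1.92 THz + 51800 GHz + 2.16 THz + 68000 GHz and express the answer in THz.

123.88 THz

In THz:
  1.92 THz → 1.92
  51800 GHz = 51800 × 10^-3 THz = 51.8
  2.16 THz → 2.16
  68000 GHz = 68000 × 10^-3 THz = 68
Sum: 1.92 + 51.8 + 2.16 + 68 = 123.88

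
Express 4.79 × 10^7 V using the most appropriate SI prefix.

= 47.9 × 10^6 V; 10^6 is mega.

47.9 MV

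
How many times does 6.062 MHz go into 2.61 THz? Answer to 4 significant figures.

(2.61e12) / (6.062e6) = 0.43055e6

430600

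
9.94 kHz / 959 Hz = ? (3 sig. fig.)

(9.94e3) / (959) = 0.01036e3

10.4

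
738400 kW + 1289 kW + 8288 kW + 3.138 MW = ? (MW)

In MW:
  738400 kW = 738400 × 10^-3 MW = 738.4
  1289 kW = 1289 × 10^-3 MW = 1.289
  8288 kW = 8288 × 10^-3 MW = 8.288
  3.138 MW → 3.138
Sum: 738.4 + 1.289 + 8.288 + 3.138 = 751.115

751.115 MW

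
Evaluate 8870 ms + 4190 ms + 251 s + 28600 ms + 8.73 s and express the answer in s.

301.39 s

In s:
  8870 ms = 8870e-3 s = 8.87
  4190 ms = 4190e-3 s = 4.19
  251 s → 251
  28600 ms = 28600e-3 s = 28.6
  8.73 s → 8.73
Sum: 8.87 + 4.19 + 251 + 28.6 + 8.73 = 301.39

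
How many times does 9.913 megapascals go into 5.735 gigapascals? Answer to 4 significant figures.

(5.735 × 10^9) / (9.913 × 10^6) = 0.57853 × 10^3

578.5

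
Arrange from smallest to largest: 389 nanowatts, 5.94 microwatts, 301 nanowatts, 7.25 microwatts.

301 nanowatts < 389 nanowatts < 5.94 microwatts < 7.25 microwatts

389 nanowatts = 0.000000389 watts
5.94 microwatts = 0.00000594 watts
301 nanowatts = 0.000000301 watts
7.25 microwatts = 0.00000725 watts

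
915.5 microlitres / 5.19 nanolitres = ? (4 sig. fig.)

(915.5e-6) / (5.19e-9) = 176.4e3

176400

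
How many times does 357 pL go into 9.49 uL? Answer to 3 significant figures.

(9.49 × 10^-6) / (357 × 10^-12) = 0.02658 × 10^6

26600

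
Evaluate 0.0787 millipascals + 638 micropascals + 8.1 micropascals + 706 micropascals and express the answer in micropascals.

In micropascals:
  0.0787 millipascals = 0.0787e3 micropascals = 78.7
  638 micropascals → 638
  8.1 micropascals → 8.1
  706 micropascals → 706
Sum: 78.7 + 638 + 8.1 + 706 = 1430.8

1430.8 micropascals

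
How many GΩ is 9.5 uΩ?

0.0000000000000095 GΩ

micro = 1e-6, giga = 1e9; factor is 1e-15.
9.5 × 1e-15 = 0.0000000000000095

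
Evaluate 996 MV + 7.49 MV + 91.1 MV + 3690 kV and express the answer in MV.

1098.28 MV

In MV:
  996 MV → 996
  7.49 MV → 7.49
  91.1 MV → 91.1
  3690 kV = 3690 × 10^-3 MV = 3.69
Sum: 996 + 7.49 + 91.1 + 3.69 = 1098.28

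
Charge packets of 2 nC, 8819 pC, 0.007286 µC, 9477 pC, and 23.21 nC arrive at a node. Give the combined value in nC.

In nC:
  2 nC → 2
  8819 pC = 8819e-3 nC = 8.819
  0.007286 µC = 0.007286e3 nC = 7.286
  9477 pC = 9477e-3 nC = 9.477
  23.21 nC → 23.21
Sum: 2 + 8.819 + 7.286 + 9.477 + 23.21 = 50.792

50.792 nC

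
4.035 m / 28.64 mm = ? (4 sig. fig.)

140.9

(4.035) / (28.64 × 10^-3) = 0.14089 × 10^3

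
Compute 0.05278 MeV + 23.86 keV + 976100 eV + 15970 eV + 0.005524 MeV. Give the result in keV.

1074.234 keV

In keV:
  0.05278 MeV = 0.05278e3 keV = 52.78
  23.86 keV → 23.86
  976100 eV = 976100e-3 keV = 976.1
  15970 eV = 15970e-3 keV = 15.97
  0.005524 MeV = 0.005524e3 keV = 5.524
Sum: 52.78 + 23.86 + 976.1 + 15.97 + 5.524 = 1074.234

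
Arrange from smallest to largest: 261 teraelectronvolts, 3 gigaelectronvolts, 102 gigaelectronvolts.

261 teraelectronvolts = 261000000000000 electronvolts
3 gigaelectronvolts = 3000000000 electronvolts
102 gigaelectronvolts = 102000000000 electronvolts

3 gigaelectronvolts < 102 gigaelectronvolts < 261 teraelectronvolts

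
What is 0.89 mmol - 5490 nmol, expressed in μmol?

In μmol:
  0.89 mmol = 0.89e3 μmol = 890
  5490 nmol = 5490e-3 μmol = 5.49
Difference: 890 - 5.49 = 884.51

884.51 μmol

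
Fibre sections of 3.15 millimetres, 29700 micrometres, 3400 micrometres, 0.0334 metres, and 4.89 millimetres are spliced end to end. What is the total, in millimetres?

74.54 millimetres

In millimetres:
  3.15 millimetres → 3.15
  29700 micrometres = 29700 × 10⁻³ millimetres = 29.7
  3400 micrometres = 3400 × 10⁻³ millimetres = 3.4
  0.0334 metres = 0.0334 × 10³ millimetres = 33.4
  4.89 millimetres → 4.89
Sum: 3.15 + 29.7 + 3.4 + 33.4 + 4.89 = 74.54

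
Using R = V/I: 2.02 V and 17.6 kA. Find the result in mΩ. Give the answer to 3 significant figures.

0.115 mΩ

(2.02) / (17.6e3) = 0.11477e-3 Ω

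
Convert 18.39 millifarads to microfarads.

18390 microfarads

milli = 10⁻³, micro = 10⁻⁶; factor is 10³.
18.39 × 10³ = 18390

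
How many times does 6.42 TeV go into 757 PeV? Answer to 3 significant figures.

(757 × 10^15) / (6.42 × 10^12) = 117.9 × 10^3

118000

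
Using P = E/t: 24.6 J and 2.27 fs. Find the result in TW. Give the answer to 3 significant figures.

(24.6) / (2.27 × 10⁻¹⁵) = 10.837 × 10¹⁵ W

10800 TW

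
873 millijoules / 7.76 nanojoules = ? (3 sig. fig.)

112000000

(873 × 10⁻³) / (7.76 × 10⁻⁹) = 112.5 × 10⁶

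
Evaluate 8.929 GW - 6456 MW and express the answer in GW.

In GW:
  8.929 GW → 8.929
  6456 MW = 6456 × 10⁻³ GW = 6.456
Difference: 8.929 - 6.456 = 2.473

2.473 GW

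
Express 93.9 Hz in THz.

(no prefix) = 10⁰, tera = 10¹²; factor is 10⁻¹².
93.9 × 10⁻¹² = 0.0000000000939

0.0000000000939 THz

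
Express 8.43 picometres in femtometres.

8430 femtometres

pico = 10⁻¹², femto = 10⁻¹⁵; factor is 10³.
8.43 × 10³ = 8430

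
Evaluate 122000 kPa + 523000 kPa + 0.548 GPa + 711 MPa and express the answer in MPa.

In MPa:
  122000 kPa = 122000e-3 MPa = 122
  523000 kPa = 523000e-3 MPa = 523
  0.548 GPa = 0.548e3 MPa = 548
  711 MPa → 711
Sum: 122 + 523 + 548 + 711 = 1904

1904 MPa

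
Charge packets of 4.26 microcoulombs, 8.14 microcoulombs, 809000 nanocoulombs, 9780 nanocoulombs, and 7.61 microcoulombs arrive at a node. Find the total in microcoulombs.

In microcoulombs:
  4.26 microcoulombs → 4.26
  8.14 microcoulombs → 8.14
  809000 nanocoulombs = 809000 × 10^-3 microcoulombs = 809
  9780 nanocoulombs = 9780 × 10^-3 microcoulombs = 9.78
  7.61 microcoulombs → 7.61
Sum: 4.26 + 8.14 + 809 + 9.78 + 7.61 = 838.79

838.79 microcoulombs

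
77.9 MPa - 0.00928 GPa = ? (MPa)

68.62 MPa

In MPa:
  77.9 MPa → 77.9
  0.00928 GPa = 0.00928 × 10^3 MPa = 9.28
Difference: 77.9 - 9.28 = 68.62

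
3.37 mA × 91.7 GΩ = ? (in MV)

309.029 MV

3.37 × 10^-3 × 91.7 × 10^9 = 309.029 × 10^6 V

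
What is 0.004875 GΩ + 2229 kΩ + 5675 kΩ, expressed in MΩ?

In MΩ:
  0.004875 GΩ = 0.004875e3 MΩ = 4.875
  2229 kΩ = 2229e-3 MΩ = 2.229
  5675 kΩ = 5675e-3 MΩ = 5.675
Sum: 4.875 + 2.229 + 5.675 = 12.779

12.779 MΩ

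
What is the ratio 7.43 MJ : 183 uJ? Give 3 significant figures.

40600000000

(7.43 × 10⁶) / (183 × 10⁻⁶) = 0.0406 × 10¹²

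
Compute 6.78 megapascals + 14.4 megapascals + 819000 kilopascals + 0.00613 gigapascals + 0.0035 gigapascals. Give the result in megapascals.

In megapascals:
  6.78 megapascals → 6.78
  14.4 megapascals → 14.4
  819000 kilopascals = 819000e-3 megapascals = 819
  0.00613 gigapascals = 0.00613e3 megapascals = 6.13
  0.0035 gigapascals = 0.0035e3 megapascals = 3.5
Sum: 6.78 + 14.4 + 819 + 6.13 + 3.5 = 849.81

849.81 megapascals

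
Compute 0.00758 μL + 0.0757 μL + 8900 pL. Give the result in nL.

In nL:
  0.00758 μL = 0.00758 × 10³ nL = 7.58
  0.0757 μL = 0.0757 × 10³ nL = 75.7
  8900 pL = 8900 × 10⁻³ nL = 8.9
Sum: 7.58 + 75.7 + 8.9 = 92.18

92.18 nL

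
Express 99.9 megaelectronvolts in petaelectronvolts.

mega = 10^6, peta = 10^15; factor is 10^-9.
99.9 × 10^-9 = 0.0000000999

0.0000000999 petaelectronvolts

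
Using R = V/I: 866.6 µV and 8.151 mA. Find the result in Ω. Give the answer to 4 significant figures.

0.1063 Ω

(866.6e-6) / (8.151e-3) = 106.318e-3 Ω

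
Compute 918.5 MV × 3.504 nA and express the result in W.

3.218424 W

918.5 × 10⁶ × 3.504 × 10⁻⁹ = 3218.424 × 10⁻³ W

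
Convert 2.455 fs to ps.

femto = 1e-15, pico = 1e-12; factor is 1e-3.
2.455 × 1e-3 = 0.002455

0.002455 ps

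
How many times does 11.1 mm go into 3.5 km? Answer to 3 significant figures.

315000

(3.5 × 10³) / (11.1 × 10⁻³) = 0.3153 × 10⁶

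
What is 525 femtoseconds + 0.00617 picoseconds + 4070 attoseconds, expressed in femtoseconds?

535.24 femtoseconds

In femtoseconds:
  525 femtoseconds → 525
  0.00617 picoseconds = 0.00617 × 10³ femtoseconds = 6.17
  4070 attoseconds = 4070 × 10⁻³ femtoseconds = 4.07
Sum: 525 + 6.17 + 4.07 = 535.24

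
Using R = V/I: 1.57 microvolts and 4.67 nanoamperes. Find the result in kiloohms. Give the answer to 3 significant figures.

0.336 kiloohms

(1.57 × 10^-6) / (4.67 × 10^-9) = 0.33619 × 10^3 Ω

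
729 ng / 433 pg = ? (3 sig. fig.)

1680

(729 × 10^-9) / (433 × 10^-12) = 1.684 × 10^3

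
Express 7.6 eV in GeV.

(no prefix) = 10^0, giga = 10^9; factor is 10^-9.
7.6 × 10^-9 = 0.0000000076

0.0000000076 GeV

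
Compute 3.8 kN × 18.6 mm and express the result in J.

3.8e3 × 18.6e-3 = 70.68 J

70.68 J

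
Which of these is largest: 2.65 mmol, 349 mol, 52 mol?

349 mol

2.65 mmol = 0.00265 mol
349 mol = 349 mol
52 mol = 52 mol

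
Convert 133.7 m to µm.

(no prefix) = 10^0, micro = 10^-6; factor is 10^6.
133.7 × 10^6 = 133700000

133700000 µm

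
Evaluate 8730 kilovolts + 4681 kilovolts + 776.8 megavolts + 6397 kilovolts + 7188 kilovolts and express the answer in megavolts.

803.796 megavolts

In megavolts:
  8730 kilovolts = 8730 × 10⁻³ megavolts = 8.73
  4681 kilovolts = 4681 × 10⁻³ megavolts = 4.681
  776.8 megavolts → 776.8
  6397 kilovolts = 6397 × 10⁻³ megavolts = 6.397
  7188 kilovolts = 7188 × 10⁻³ megavolts = 7.188
Sum: 8.73 + 4.681 + 776.8 + 6.397 + 7.188 = 803.796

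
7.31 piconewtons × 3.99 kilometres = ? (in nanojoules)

7.31 × 10^-12 × 3.99 × 10^3 = 29.1669 × 10^-9 J

29.1669 nanojoules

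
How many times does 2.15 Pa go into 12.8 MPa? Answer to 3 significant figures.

5950000

(12.8 × 10^6) / (2.15) = 5.953 × 10^6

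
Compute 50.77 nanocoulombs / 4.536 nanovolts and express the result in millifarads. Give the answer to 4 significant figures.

(50.77 × 10^-9) / (4.536 × 10^-9) = 11.1927 F

11190 millifarads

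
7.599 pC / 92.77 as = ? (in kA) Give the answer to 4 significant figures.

81.91 kA

(7.599 × 10⁻¹²) / (92.77 × 10⁻¹⁸) = 0.0819123 × 10⁶ A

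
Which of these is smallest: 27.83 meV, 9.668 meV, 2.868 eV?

27.83 meV = 0.02783 eV
9.668 meV = 0.009668 eV
2.868 eV = 2.868 eV

9.668 meV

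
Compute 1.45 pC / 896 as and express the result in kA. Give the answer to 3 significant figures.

(1.45 × 10⁻¹²) / (896 × 10⁻¹⁸) = 0.0016183 × 10⁶ A

1.62 kA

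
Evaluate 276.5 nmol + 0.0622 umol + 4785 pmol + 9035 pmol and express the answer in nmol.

In nmol:
  276.5 nmol → 276.5
  0.0622 umol = 0.0622 × 10^3 nmol = 62.2
  4785 pmol = 4785 × 10^-3 nmol = 4.785
  9035 pmol = 9035 × 10^-3 nmol = 9.035
Sum: 276.5 + 62.2 + 4.785 + 9.035 = 352.52

352.52 nmol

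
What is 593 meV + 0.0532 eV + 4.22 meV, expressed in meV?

In meV:
  593 meV → 593
  0.0532 eV = 0.0532 × 10³ meV = 53.2
  4.22 meV → 4.22
Sum: 593 + 53.2 + 4.22 = 650.42

650.42 meV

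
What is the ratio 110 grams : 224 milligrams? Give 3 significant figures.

(110) / (224e-3) = 0.4911e3

491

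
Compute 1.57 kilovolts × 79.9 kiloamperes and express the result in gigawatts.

1.57 × 10³ × 79.9 × 10³ = 125.443 × 10⁶ W

0.125443 gigawatts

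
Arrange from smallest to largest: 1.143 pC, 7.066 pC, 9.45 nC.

1.143 pC = 0.000000000001143 C
7.066 pC = 0.000000000007066 C
9.45 nC = 0.00000000945 C

1.143 pC < 7.066 pC < 9.45 nC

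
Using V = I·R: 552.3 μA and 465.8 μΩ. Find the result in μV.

552.3 × 10^-6 × 465.8 × 10^-6 = 257261.34 × 10^-12 V

0.25726134 μV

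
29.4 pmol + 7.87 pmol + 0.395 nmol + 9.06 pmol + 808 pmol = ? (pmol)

In pmol:
  29.4 pmol → 29.4
  7.87 pmol → 7.87
  0.395 nmol = 0.395 × 10^3 pmol = 395
  9.06 pmol → 9.06
  808 pmol → 808
Sum: 29.4 + 7.87 + 395 + 9.06 + 808 = 1249.33

1249.33 pmol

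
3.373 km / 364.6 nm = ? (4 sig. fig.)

(3.373e3) / (364.6e-9) = 0.0092512e12

9251000000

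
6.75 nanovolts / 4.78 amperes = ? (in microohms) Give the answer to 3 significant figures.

0.00141 microohms

(6.75e-9) / (4.78) = 1.4121e-9 Ω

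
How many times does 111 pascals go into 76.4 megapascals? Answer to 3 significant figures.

(76.4 × 10⁶) / (111) = 0.6883 × 10⁶

688000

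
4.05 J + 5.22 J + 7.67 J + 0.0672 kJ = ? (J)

In J:
  4.05 J → 4.05
  5.22 J → 5.22
  7.67 J → 7.67
  0.0672 kJ = 0.0672 × 10^3 J = 67.2
Sum: 4.05 + 5.22 + 7.67 + 67.2 = 84.14

84.14 J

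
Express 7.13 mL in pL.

7130000000 pL

milli = 1e-3, pico = 1e-12; factor is 1e9.
7.13 × 1e9 = 7130000000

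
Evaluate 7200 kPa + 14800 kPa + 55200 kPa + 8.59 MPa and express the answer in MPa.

85.79 MPa

In MPa:
  7200 kPa = 7200 × 10^-3 MPa = 7.2
  14800 kPa = 14800 × 10^-3 MPa = 14.8
  55200 kPa = 55200 × 10^-3 MPa = 55.2
  8.59 MPa → 8.59
Sum: 7.2 + 14.8 + 55.2 + 8.59 = 85.79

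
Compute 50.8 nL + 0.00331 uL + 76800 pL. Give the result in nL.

130.91 nL

In nL:
  50.8 nL → 50.8
  0.00331 uL = 0.00331e3 nL = 3.31
  76800 pL = 76800e-3 nL = 76.8
Sum: 50.8 + 3.31 + 76.8 = 130.91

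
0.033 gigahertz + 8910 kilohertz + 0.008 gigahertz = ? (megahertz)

In megahertz:
  0.033 gigahertz = 0.033 × 10^3 megahertz = 33
  8910 kilohertz = 8910 × 10^-3 megahertz = 8.91
  0.008 gigahertz = 0.008 × 10^3 megahertz = 8
Sum: 33 + 8.91 + 8 = 49.91

49.91 megahertz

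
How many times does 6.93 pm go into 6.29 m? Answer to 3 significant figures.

908000000000

(6.29) / (6.93 × 10^-12) = 0.9076 × 10^12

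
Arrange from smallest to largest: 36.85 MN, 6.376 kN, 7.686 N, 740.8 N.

36.85 MN = 36850000 N
6.376 kN = 6376 N
7.686 N = 7.686 N
740.8 N = 740.8 N

7.686 N < 740.8 N < 6.376 kN < 36.85 MN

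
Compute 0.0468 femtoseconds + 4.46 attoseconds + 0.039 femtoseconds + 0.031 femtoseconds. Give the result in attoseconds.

121.26 attoseconds

In attoseconds:
  0.0468 femtoseconds = 0.0468 × 10³ attoseconds = 46.8
  4.46 attoseconds → 4.46
  0.039 femtoseconds = 0.039 × 10³ attoseconds = 39
  0.031 femtoseconds = 0.031 × 10³ attoseconds = 31
Sum: 46.8 + 4.46 + 39 + 31 = 121.26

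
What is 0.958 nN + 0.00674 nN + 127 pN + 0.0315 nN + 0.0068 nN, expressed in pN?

In pN:
  0.958 nN = 0.958 × 10^3 pN = 958
  0.00674 nN = 0.00674 × 10^3 pN = 6.74
  127 pN → 127
  0.0315 nN = 0.0315 × 10^3 pN = 31.5
  0.0068 nN = 0.0068 × 10^3 pN = 6.8
Sum: 958 + 6.74 + 127 + 31.5 + 6.8 = 1130.04

1130.04 pN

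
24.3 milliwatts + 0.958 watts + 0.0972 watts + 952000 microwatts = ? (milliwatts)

In milliwatts:
  24.3 milliwatts → 24.3
  0.958 watts = 0.958 × 10^3 milliwatts = 958
  0.0972 watts = 0.0972 × 10^3 milliwatts = 97.2
  952000 microwatts = 952000 × 10^-3 milliwatts = 952
Sum: 24.3 + 958 + 97.2 + 952 = 2031.5

2031.5 milliwatts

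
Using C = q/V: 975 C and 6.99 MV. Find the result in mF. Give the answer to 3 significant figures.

(975) / (6.99 × 10⁶) = 139.48 × 10⁻⁶ F

0.139 mF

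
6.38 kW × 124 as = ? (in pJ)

6.38e3 × 124e-18 = 791.12e-15 J

0.79112 pJ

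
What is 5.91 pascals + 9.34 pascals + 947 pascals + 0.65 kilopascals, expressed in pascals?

1612.25 pascals

In pascals:
  5.91 pascals → 5.91
  9.34 pascals → 9.34
  947 pascals → 947
  0.65 kilopascals = 0.65e3 pascals = 650
Sum: 5.91 + 9.34 + 947 + 650 = 1612.25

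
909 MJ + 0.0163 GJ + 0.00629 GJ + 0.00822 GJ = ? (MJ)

In MJ:
  909 MJ → 909
  0.0163 GJ = 0.0163e3 MJ = 16.3
  0.00629 GJ = 0.00629e3 MJ = 6.29
  0.00822 GJ = 0.00822e3 MJ = 8.22
Sum: 909 + 16.3 + 6.29 + 8.22 = 939.81

939.81 MJ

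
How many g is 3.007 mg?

milli = 10^-3, (no prefix) = 10^0; factor is 10^-3.
3.007 × 10^-3 = 0.003007

0.003007 g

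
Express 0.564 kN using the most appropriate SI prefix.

= 564 N; mantissa already in [1, 1000).

564 N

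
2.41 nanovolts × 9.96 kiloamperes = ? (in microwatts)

2.41 × 10^-9 × 9.96 × 10^3 = 24.0036 × 10^-6 W

24.0036 microwatts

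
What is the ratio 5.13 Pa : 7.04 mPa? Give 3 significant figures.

(5.13) / (7.04e-3) = 0.7287e3

729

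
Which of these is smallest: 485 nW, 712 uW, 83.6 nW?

485 nW = 0.000000485 W
712 uW = 0.000712 W
83.6 nW = 0.0000000836 W

83.6 nW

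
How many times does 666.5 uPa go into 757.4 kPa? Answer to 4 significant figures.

(757.4 × 10³) / (666.5 × 10⁻⁶) = 1.1364 × 10⁹

1136000000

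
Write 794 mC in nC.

milli = 10⁻³, nano = 10⁻⁹; factor is 10⁶.
794 × 10⁶ = 794000000

794000000 nC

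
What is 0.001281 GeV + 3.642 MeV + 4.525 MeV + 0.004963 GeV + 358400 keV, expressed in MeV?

In MeV:
  0.001281 GeV = 0.001281 × 10³ MeV = 1.281
  3.642 MeV → 3.642
  4.525 MeV → 4.525
  0.004963 GeV = 0.004963 × 10³ MeV = 4.963
  358400 keV = 358400 × 10⁻³ MeV = 358.4
Sum: 1.281 + 3.642 + 4.525 + 4.963 + 358.4 = 372.811

372.811 MeV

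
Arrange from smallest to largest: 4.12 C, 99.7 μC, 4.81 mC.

99.7 μC < 4.81 mC < 4.12 C

4.12 C = 4.12 C
99.7 μC = 0.0000997 C
4.81 mC = 0.00481 C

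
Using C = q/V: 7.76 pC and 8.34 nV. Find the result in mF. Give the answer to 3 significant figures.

0.930 mF

(7.76 × 10⁻¹²) / (8.34 × 10⁻⁹) = 0.93046 × 10⁻³ F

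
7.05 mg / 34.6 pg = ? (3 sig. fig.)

(7.05 × 10⁻³) / (34.6 × 10⁻¹²) = 0.2038 × 10⁹

204000000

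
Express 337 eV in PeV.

(no prefix) = 10^0, peta = 10^15; factor is 10^-15.
337 × 10^-15 = 0.000000000000337

0.000000000000337 PeV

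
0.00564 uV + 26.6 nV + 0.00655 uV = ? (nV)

38.79 nV

In nV:
  0.00564 uV = 0.00564 × 10³ nV = 5.64
  26.6 nV → 26.6
  0.00655 uV = 0.00655 × 10³ nV = 6.55
Sum: 5.64 + 26.6 + 6.55 = 38.79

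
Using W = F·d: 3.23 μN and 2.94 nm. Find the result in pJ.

0.0094962 pJ

3.23 × 10⁻⁶ × 2.94 × 10⁻⁹ = 9.4962 × 10⁻¹⁵ J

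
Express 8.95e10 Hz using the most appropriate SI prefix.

= 89.5e9 Hz; 1e9 is giga.

89.5 GHz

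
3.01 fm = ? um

femto = 1e-15, micro = 1e-6; factor is 1e-9.
3.01 × 1e-9 = 0.00000000301

0.00000000301 um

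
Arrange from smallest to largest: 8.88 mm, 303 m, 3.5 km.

8.88 mm < 303 m < 3.5 km

8.88 mm = 0.00888 m
303 m = 303 m
3.5 km = 3500 m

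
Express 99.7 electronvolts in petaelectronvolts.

(no prefix) = 1e0, peta = 1e15; factor is 1e-15.
99.7 × 1e-15 = 0.0000000000000997

0.0000000000000997 petaelectronvolts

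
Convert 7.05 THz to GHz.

7050 GHz

tera = 10^12, giga = 10^9; factor is 10^3.
7.05 × 10^3 = 7050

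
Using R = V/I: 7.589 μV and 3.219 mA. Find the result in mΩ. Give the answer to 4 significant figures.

2.358 mΩ

(7.589 × 10^-6) / (3.219 × 10^-3) = 2.35756 × 10^-3 Ω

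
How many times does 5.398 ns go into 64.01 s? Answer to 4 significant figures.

(64.01) / (5.398 × 10^-9) = 11.858 × 10^9

11860000000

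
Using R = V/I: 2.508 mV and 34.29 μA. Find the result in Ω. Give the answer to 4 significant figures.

(2.508e-3) / (34.29e-6) = 0.0731409e3 Ω

73.14 Ω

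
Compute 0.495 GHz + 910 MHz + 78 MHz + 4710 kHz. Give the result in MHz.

1487.71 MHz

In MHz:
  0.495 GHz = 0.495e3 MHz = 495
  910 MHz → 910
  78 MHz → 78
  4710 kHz = 4710e-3 MHz = 4.71
Sum: 495 + 910 + 78 + 4.71 = 1487.71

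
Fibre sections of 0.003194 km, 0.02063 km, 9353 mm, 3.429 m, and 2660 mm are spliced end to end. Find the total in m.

In m:
  0.003194 km = 0.003194 × 10^3 m = 3.194
  0.02063 km = 0.02063 × 10^3 m = 20.63
  9353 mm = 9353 × 10^-3 m = 9.353
  3.429 m → 3.429
  2660 mm = 2660 × 10^-3 m = 2.66
Sum: 3.194 + 20.63 + 9.353 + 3.429 + 2.66 = 39.266

39.266 m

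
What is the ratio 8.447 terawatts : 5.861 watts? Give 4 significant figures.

1441000000000

(8.447 × 10¹²) / (5.861) = 1.4412 × 10¹²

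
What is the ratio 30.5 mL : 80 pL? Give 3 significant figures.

381000000

(30.5 × 10⁻³) / (80 × 10⁻¹²) = 0.3812 × 10⁹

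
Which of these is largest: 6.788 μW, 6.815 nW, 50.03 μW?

50.03 μW

6.788 μW = 0.000006788 W
6.815 nW = 0.000000006815 W
50.03 μW = 0.00005003 W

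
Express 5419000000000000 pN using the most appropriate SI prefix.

5.419 kN

= 5.419 × 10^3 N; 10^3 is kilo.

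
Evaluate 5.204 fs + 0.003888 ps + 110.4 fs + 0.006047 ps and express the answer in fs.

In fs:
  5.204 fs → 5.204
  0.003888 ps = 0.003888 × 10³ fs = 3.888
  110.4 fs → 110.4
  0.006047 ps = 0.006047 × 10³ fs = 6.047
Sum: 5.204 + 3.888 + 110.4 + 6.047 = 125.539

125.539 fs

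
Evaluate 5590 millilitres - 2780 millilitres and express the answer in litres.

In litres:
  5590 millilitres = 5590e-3 litres = 5.59
  2780 millilitres = 2780e-3 litres = 2.78
Difference: 5.59 - 2.78 = 2.81

2.81 litres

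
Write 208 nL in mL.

nano = 10^-9, milli = 10^-3; factor is 10^-6.
208 × 10^-6 = 0.000208

0.000208 mL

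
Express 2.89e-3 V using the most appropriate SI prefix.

2.89 mV

= 2.89e-3 V; 1e-3 is milli.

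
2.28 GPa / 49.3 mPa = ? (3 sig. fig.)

46200000000

(2.28 × 10⁹) / (49.3 × 10⁻³) = 0.04625 × 10¹²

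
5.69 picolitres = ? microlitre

pico = 1e-12, micro = 1e-6; factor is 1e-6.
5.69 × 1e-6 = 0.00000569

0.00000569 microlitres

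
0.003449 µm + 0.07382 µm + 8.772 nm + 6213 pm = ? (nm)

92.254 nm

In nm:
  0.003449 µm = 0.003449 × 10^3 nm = 3.449
  0.07382 µm = 0.07382 × 10^3 nm = 73.82
  8.772 nm → 8.772
  6213 pm = 6213 × 10^-3 nm = 6.213
Sum: 3.449 + 73.82 + 8.772 + 6.213 = 92.254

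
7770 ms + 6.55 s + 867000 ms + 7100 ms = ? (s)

In s:
  7770 ms = 7770 × 10^-3 s = 7.77
  6.55 s → 6.55
  867000 ms = 867000 × 10^-3 s = 867
  7100 ms = 7100 × 10^-3 s = 7.1
Sum: 7.77 + 6.55 + 867 + 7.1 = 888.42

888.42 s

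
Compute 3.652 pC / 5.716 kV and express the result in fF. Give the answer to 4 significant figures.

0.6389 fF

(3.652 × 10^-12) / (5.716 × 10^3) = 0.638908 × 10^-15 F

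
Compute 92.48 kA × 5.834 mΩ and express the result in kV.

0.53952832 kV

92.48 × 10³ × 5.834 × 10⁻³ = 539.52832 V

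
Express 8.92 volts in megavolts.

0.00000892 megavolts

(no prefix) = 1e0, mega = 1e6; factor is 1e-6.
8.92 × 1e-6 = 0.00000892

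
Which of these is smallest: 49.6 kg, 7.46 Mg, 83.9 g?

83.9 g

49.6 kg = 49600 g
7.46 Mg = 7460000 g
83.9 g = 83.9 g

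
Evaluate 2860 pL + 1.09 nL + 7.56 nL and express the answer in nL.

11.51 nL

In nL:
  2860 pL = 2860 × 10⁻³ nL = 2.86
  1.09 nL → 1.09
  7.56 nL → 7.56
Sum: 2.86 + 1.09 + 7.56 = 11.51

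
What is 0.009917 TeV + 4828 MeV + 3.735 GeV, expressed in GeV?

In GeV:
  0.009917 TeV = 0.009917 × 10^3 GeV = 9.917
  4828 MeV = 4828 × 10^-3 GeV = 4.828
  3.735 GeV → 3.735
Sum: 9.917 + 4.828 + 3.735 = 18.48

18.48 GeV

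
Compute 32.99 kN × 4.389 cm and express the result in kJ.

32.99 × 10³ × 4.389 × 10⁻² = 144.79311 × 10¹ J

1.4479311 kJ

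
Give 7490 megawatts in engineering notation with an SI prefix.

7.49 gigawatts

= 7.49 × 10⁹ watts; 10⁹ is giga.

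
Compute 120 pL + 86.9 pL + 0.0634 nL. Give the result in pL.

In pL:
  120 pL → 120
  86.9 pL → 86.9
  0.0634 nL = 0.0634e3 pL = 63.4
Sum: 120 + 86.9 + 63.4 = 270.3

270.3 pL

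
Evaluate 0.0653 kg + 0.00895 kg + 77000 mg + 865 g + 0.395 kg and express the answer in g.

In g:
  0.0653 kg = 0.0653 × 10³ g = 65.3
  0.00895 kg = 0.00895 × 10³ g = 8.95
  77000 mg = 77000 × 10⁻³ g = 77
  865 g → 865
  0.395 kg = 0.395 × 10³ g = 395
Sum: 65.3 + 8.95 + 77 + 865 + 395 = 1411.25

1411.25 g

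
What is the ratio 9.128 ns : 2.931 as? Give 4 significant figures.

3114000000

(9.128 × 10⁻⁹) / (2.931 × 10⁻¹⁸) = 3.1143 × 10⁹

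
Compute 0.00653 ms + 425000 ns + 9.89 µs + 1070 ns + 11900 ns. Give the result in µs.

454.39 µs

In µs:
  0.00653 ms = 0.00653 × 10³ µs = 6.53
  425000 ns = 425000 × 10⁻³ µs = 425
  9.89 µs → 9.89
  1070 ns = 1070 × 10⁻³ µs = 1.07
  11900 ns = 11900 × 10⁻³ µs = 11.9
Sum: 6.53 + 425 + 9.89 + 1.07 + 11.9 = 454.39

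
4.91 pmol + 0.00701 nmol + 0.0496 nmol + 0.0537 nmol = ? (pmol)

115.22 pmol

In pmol:
  4.91 pmol → 4.91
  0.00701 nmol = 0.00701 × 10^3 pmol = 7.01
  0.0496 nmol = 0.0496 × 10^3 pmol = 49.6
  0.0537 nmol = 0.0537 × 10^3 pmol = 53.7
Sum: 4.91 + 7.01 + 49.6 + 53.7 = 115.22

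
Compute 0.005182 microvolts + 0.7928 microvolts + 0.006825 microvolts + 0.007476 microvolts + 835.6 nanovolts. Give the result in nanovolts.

1647.883 nanovolts

In nanovolts:
  0.005182 microvolts = 0.005182 × 10³ nanovolts = 5.182
  0.7928 microvolts = 0.7928 × 10³ nanovolts = 792.8
  0.006825 microvolts = 0.006825 × 10³ nanovolts = 6.825
  0.007476 microvolts = 0.007476 × 10³ nanovolts = 7.476
  835.6 nanovolts → 835.6
Sum: 5.182 + 792.8 + 6.825 + 7.476 + 835.6 = 1647.883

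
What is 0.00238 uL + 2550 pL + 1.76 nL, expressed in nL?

6.69 nL

In nL:
  0.00238 uL = 0.00238 × 10³ nL = 2.38
  2550 pL = 2550 × 10⁻³ nL = 2.55
  1.76 nL → 1.76
Sum: 2.38 + 2.55 + 1.76 = 6.69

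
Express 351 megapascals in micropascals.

mega = 1e6, micro = 1e-6; factor is 1e12.
351 × 1e12 = 351000000000000

351000000000000 micropascals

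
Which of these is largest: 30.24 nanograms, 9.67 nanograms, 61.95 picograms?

30.24 nanograms = 0.00000003024 grams
9.67 nanograms = 0.00000000967 grams
61.95 picograms = 0.00000000006195 grams

30.24 nanograms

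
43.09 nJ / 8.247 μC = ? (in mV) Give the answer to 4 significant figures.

5.225 mV

(43.09 × 10⁻⁹) / (8.247 × 10⁻⁶) = 5.22493 × 10⁻³ V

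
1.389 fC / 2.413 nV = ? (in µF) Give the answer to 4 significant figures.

0.5756 µF

(1.389 × 10^-15) / (2.413 × 10^-9) = 0.575632 × 10^-6 F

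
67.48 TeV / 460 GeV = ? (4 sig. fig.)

146.7

(67.48e12) / (460e9) = 0.1467e3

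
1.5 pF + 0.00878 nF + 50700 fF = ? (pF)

In pF:
  1.5 pF → 1.5
  0.00878 nF = 0.00878 × 10³ pF = 8.78
  50700 fF = 50700 × 10⁻³ pF = 50.7
Sum: 1.5 + 8.78 + 50.7 = 60.98

60.98 pF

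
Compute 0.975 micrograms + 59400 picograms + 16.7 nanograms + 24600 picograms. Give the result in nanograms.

1075.7 nanograms

In nanograms:
  0.975 micrograms = 0.975e3 nanograms = 975
  59400 picograms = 59400e-3 nanograms = 59.4
  16.7 nanograms → 16.7
  24600 picograms = 24600e-3 nanograms = 24.6
Sum: 975 + 59.4 + 16.7 + 24.6 = 1075.7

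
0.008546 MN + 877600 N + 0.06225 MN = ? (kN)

In kN:
  0.008546 MN = 0.008546e3 kN = 8.546
  877600 N = 877600e-3 kN = 877.6
  0.06225 MN = 0.06225e3 kN = 62.25
Sum: 8.546 + 877.6 + 62.25 = 948.396

948.396 kN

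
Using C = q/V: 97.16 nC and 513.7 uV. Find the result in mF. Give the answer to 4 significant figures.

(97.16 × 10^-9) / (513.7 × 10^-6) = 0.189138 × 10^-3 F

0.1891 mF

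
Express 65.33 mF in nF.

65330000 nF

milli = 1e-3, nano = 1e-9; factor is 1e6.
65.33 × 1e6 = 65330000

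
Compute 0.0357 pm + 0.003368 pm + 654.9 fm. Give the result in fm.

In fm:
  0.0357 pm = 0.0357 × 10³ fm = 35.7
  0.003368 pm = 0.003368 × 10³ fm = 3.368
  654.9 fm → 654.9
Sum: 35.7 + 3.368 + 654.9 = 693.968

693.968 fm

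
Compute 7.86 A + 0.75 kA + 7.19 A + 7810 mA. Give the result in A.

772.86 A

In A:
  7.86 A → 7.86
  0.75 kA = 0.75 × 10³ A = 750
  7.19 A → 7.19
  7810 mA = 7810 × 10⁻³ A = 7.81
Sum: 7.86 + 750 + 7.19 + 7.81 = 772.86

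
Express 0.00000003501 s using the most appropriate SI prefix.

35.01 ns

= 35.01 × 10^-9 s; 10^-9 is nano.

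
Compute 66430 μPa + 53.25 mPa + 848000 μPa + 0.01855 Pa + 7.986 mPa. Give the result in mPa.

In mPa:
  66430 μPa = 66430 × 10^-3 mPa = 66.43
  53.25 mPa → 53.25
  848000 μPa = 848000 × 10^-3 mPa = 848
  0.01855 Pa = 0.01855 × 10^3 mPa = 18.55
  7.986 mPa → 7.986
Sum: 66.43 + 53.25 + 848 + 18.55 + 7.986 = 994.216

994.216 mPa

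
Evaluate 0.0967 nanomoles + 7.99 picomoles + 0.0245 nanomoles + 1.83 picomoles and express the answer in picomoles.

In picomoles:
  0.0967 nanomoles = 0.0967 × 10³ picomoles = 96.7
  7.99 picomoles → 7.99
  0.0245 nanomoles = 0.0245 × 10³ picomoles = 24.5
  1.83 picomoles → 1.83
Sum: 96.7 + 7.99 + 24.5 + 1.83 = 131.02

131.02 picomoles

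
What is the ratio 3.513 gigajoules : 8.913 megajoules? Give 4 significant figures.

(3.513 × 10⁹) / (8.913 × 10⁶) = 0.39414 × 10³

394.1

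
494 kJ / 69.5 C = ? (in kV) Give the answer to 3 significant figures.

(494 × 10^3) / (69.5) = 7.1079 × 10^3 V

7.11 kV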